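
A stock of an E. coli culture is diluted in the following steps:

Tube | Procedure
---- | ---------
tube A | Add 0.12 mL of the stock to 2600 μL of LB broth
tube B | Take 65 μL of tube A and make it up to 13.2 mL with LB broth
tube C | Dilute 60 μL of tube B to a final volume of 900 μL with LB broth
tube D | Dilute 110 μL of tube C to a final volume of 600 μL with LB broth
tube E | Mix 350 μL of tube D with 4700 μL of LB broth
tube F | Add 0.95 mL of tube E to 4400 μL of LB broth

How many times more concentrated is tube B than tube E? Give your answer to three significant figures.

1.18 × 10^3

Step 1: 0.12 mL + 2600 μL = 2.72 mL total → factor 2.72/0.12 = 22.667
Step 2: 65 μL brought to 13.2 mL → factor 13200/65 = 203.08
Step 3: 60 μL brought to 900 μL → factor 900/60 = 15
Step 4: 110 μL brought to 600 μL → factor 600/110 = 5.4545
Step 5: 350 μL + 4700 μL = 5050 μL total → factor 5050/350 = 14.429
Dilution factor to tube B = 4603.1; to tube E = 5.434 × 10^6
[tube B]/[tube E] = (factor to tube E)/(factor to tube B) = 5.434 × 10^6/4603.1 = 1.18 × 10^3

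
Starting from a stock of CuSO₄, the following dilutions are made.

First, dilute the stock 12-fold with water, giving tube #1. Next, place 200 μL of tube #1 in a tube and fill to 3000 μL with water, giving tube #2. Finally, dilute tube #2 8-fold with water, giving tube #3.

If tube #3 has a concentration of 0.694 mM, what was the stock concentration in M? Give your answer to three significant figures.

Step 1: 12-fold → factor 12
Step 2: 200 μL brought to 3000 μL → factor 3000/200 = 15
Step 3: 8-fold → factor 8
Overall dilution factor = 12 × 15 × 8 = 1440
Stock = 0.694 mM × 1440 = 999.4 mM = 0.999 M

0.999 M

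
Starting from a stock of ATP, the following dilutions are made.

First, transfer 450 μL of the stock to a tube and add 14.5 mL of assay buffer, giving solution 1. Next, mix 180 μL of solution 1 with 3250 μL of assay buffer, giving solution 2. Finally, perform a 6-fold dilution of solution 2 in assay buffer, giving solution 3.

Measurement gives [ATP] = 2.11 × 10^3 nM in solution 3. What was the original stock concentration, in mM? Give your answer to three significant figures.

Step 1: 450 μL + 14.5 mL = 14950 μL total → factor 14950/450 = 33.222
Step 2: 180 μL + 3250 μL = 3430 μL total → factor 3430/180 = 19.056
Step 3: 6-fold → factor 6
Overall dilution factor = 33.222 × 19.056 × 6 = 3798.4
Stock = 2.11 × 10^3 nM × 3798.4 = 8.015 × 10^6 nM = 8.01 mM

8.01 mM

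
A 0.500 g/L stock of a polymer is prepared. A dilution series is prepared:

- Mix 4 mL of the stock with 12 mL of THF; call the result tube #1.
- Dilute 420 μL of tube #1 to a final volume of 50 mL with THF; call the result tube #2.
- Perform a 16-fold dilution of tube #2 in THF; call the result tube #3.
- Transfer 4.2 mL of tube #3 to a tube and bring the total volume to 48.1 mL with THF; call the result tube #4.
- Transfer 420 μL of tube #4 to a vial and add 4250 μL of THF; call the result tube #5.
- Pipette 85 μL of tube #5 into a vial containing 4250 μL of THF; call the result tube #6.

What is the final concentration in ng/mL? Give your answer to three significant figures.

Step 1: 4 mL + 12 mL = 16 mL total → factor 16/4 = 4
Step 2: 420 μL brought to 50 mL → factor 50000/420 = 119.05
Step 3: 16-fold → factor 16
Step 4: 4.2 mL brought to 48.1 mL → factor 48.1/4.2 = 11.452
Step 5: 420 μL + 4250 μL = 4670 μL total → factor 4670/420 = 11.119
Step 6: 85 μL + 4250 μL = 4335 μL total → factor 4335/85 = 51
Overall dilution factor = 4 × 119.05 × 16 × 11.452 × 11.119 × 51 = 4.9481 × 10^7
Final = 0.500 g/L / 4.9481 × 10^7 = 1.010 × 10^-8 g/L = 0.0101 ng/mL

0.0101 ng/mL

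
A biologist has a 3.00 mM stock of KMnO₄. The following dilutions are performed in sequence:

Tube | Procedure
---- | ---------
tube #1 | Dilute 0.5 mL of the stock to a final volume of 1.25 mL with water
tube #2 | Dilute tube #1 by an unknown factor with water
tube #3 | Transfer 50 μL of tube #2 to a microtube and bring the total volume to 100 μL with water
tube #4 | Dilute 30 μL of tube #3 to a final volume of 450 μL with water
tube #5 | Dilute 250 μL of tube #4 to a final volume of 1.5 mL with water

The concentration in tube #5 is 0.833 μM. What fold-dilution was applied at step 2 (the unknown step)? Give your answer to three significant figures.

8.00-fold

Step 1: 0.5 mL brought to 1.25 mL → factor 1.25/0.5 = 2.5
Step 2: unknown factor x
Step 3: 50 μL brought to 100 μL → factor 100/50 = 2
Step 4: 30 μL brought to 450 μL → factor 450/30 = 15
Step 5: 250 μL brought to 1.5 mL → factor 1500/250 = 6
Product of known-step factors = 450
Overall factor = 3.00 mM / (0.833 μM) = 3601.4
x = 3601.4 / 450 = 8.00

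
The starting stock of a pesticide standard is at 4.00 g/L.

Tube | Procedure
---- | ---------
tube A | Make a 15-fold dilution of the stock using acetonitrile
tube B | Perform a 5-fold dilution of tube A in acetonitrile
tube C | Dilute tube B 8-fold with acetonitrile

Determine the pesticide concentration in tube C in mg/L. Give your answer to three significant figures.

6.67 mg/L

Step 1: 15-fold → factor 15
Step 2: 5-fold → factor 5
Step 3: 8-fold → factor 8
Overall dilution factor = 15 × 5 × 8 = 600
Final = 4.00 g/L / 600 = 0.006667 g/L = 6.67 mg/L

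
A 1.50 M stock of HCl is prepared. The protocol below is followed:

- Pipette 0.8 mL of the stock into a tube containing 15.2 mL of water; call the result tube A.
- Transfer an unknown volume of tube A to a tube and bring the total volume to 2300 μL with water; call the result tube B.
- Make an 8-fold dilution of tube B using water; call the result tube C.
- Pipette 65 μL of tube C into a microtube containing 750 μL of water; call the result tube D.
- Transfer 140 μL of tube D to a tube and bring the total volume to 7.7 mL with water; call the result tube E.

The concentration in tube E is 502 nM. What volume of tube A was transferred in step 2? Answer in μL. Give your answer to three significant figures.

Step 1: 0.8 mL + 15.2 mL = 16 mL total → factor 16/0.8 = 20
Step 2: v brought to 2300 μL → factor = 2300 μL/v
Step 3: 8-fold → factor 8
Step 4: 65 μL + 750 μL = 815 μL total → factor 815/65 = 12.538
Step 5: 140 μL brought to 7.7 mL → factor 7700/140 = 55
Product of known-step factors = 1.1034 × 10^5
Overall factor = 1.50 M / (502 nM) = 2.988 × 10^6
Step-2 factor = 2.988 × 10^6 / 1.1034 × 10^5 = 27.081
v = 2300 μL / 27.081 = 84.9 μL

84.9 μL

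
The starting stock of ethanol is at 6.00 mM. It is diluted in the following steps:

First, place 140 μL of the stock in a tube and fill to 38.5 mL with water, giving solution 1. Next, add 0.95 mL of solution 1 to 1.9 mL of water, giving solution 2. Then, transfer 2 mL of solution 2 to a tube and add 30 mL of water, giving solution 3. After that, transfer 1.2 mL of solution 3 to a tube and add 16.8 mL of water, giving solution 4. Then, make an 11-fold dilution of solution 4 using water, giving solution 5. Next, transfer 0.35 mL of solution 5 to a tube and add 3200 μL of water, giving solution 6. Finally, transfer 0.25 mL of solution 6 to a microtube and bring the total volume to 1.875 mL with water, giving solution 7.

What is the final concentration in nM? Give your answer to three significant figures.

Step 1: 140 μL brought to 38.5 mL → factor 38500/140 = 275
Step 2: 0.95 mL + 1.9 mL = 2.85 mL total → factor 2.85/0.95 = 3
Step 3: 2 mL + 30 mL = 32 mL total → factor 32/2 = 16
Step 4: 1.2 mL + 16.8 mL = 18 mL total → factor 18/1.2 = 15
Step 5: 11-fold → factor 11
Step 6: 0.35 mL + 3200 μL = 3.55 mL total → factor 3.55/0.35 = 10.143
Step 7: 0.25 mL brought to 1.875 mL → factor 1.875/0.25 = 7.5
Overall dilution factor = 275 × 3 × 16 × 15 × 11 × 10.143 × 7.5 = 1.6568 × 10^8
Final = 6.00 mM / 1.6568 × 10^8 = 3.621 × 10^-8 mM = 0.0362 nM

0.0362 nM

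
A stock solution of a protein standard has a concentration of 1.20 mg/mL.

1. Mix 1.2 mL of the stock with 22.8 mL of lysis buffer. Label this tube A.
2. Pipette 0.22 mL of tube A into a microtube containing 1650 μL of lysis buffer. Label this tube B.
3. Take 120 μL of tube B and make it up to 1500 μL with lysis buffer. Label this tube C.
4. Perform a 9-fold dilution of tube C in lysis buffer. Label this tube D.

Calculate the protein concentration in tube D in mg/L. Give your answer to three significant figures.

0.0627 mg/L

Step 1: 1.2 mL + 22.8 mL = 24 mL total → factor 24/1.2 = 20
Step 2: 0.22 mL + 1650 μL = 1.87 mL total → factor 1.87/0.22 = 8.5
Step 3: 120 μL brought to 1500 μL → factor 1500/120 = 12.5
Step 4: 9-fold → factor 9
Dilution factor through tube D = 20 × 8.5 × 12.5 × 9 = 19125
[tube D] = 1.20 mg/mL / 19125 = 6.275 × 10^-5 mg/mL = 0.0627 mg/L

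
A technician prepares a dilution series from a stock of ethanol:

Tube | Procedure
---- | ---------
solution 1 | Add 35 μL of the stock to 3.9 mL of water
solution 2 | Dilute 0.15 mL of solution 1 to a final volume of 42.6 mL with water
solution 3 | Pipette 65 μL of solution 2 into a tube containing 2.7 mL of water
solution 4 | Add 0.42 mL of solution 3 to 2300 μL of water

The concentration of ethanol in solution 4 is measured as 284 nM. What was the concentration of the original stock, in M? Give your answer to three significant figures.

2.50 M

Step 1: 35 μL + 3.9 mL = 3935 μL total → factor 3935/35 = 112.43
Step 2: 0.15 mL brought to 42.6 mL → factor 42.6/0.15 = 284
Step 3: 65 μL + 2.7 mL = 2765 μL total → factor 2765/65 = 42.538
Step 4: 0.42 mL + 2300 μL = 2.72 mL total → factor 2.72/0.42 = 6.4762
Overall dilution factor = 112.43 × 284 × 42.538 × 6.4762 = 8.7962 × 10^6
Stock = 284 nM × 8.7962 × 10^6 = 2.498 × 10^9 nM = 2.50 M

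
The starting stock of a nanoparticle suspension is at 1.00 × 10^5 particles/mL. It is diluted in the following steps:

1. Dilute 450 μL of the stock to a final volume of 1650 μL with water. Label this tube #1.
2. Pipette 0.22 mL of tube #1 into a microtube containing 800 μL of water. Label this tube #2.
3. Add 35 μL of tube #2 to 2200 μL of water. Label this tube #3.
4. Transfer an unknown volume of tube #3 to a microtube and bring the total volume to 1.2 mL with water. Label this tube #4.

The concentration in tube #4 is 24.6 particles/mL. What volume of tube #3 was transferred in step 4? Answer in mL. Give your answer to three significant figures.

0.320 mL

Step 1: 450 μL brought to 1650 μL → factor 1650/450 = 3.6667
Step 2: 0.22 mL + 800 μL = 1.02 mL total → factor 1.02/0.22 = 4.6364
Step 3: 35 μL + 2200 μL = 2235 μL total → factor 2235/35 = 63.857
Step 4: v brought to 1.2 mL → factor = 1.2 mL/v
Product of known-step factors = 1085.6
Overall factor = 1.00 × 10^5 particles/mL / (24.6 particles/mL) = 4065
Step-4 factor = 4065 / 1085.6 = 3.7446
v = 1.2 mL / 3.7446 = 0.320 mL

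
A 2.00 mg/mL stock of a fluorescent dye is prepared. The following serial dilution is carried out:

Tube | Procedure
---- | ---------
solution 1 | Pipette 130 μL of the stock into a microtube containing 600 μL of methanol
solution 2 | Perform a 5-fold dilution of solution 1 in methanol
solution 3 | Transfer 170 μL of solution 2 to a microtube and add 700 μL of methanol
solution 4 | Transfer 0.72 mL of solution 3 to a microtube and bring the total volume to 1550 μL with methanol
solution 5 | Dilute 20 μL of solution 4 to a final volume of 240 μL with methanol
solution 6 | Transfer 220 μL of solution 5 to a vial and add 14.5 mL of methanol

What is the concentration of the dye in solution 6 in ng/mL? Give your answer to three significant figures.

Step 1: 130 μL + 600 μL = 730 μL total → factor 730/130 = 5.6154
Step 2: 5-fold → factor 5
Step 3: 170 μL + 700 μL = 870 μL total → factor 870/170 = 5.1176
Step 4: 0.72 mL brought to 1550 μL → factor 1.55/0.72 = 2.1528
Step 5: 20 μL brought to 240 μL → factor 240/20 = 12
Step 6: 220 μL + 14.5 mL = 14720 μL total → factor 14720/220 = 66.909
Overall dilution factor = 5.6154 × 5 × 5.1176 × 2.1528 × 12 × 66.909 = 2.4836 × 10^5
Final = 2.00 mg/mL / 2.4836 × 10^5 = 8.053 × 10^-6 mg/mL = 8.05 ng/mL

8.05 ng/mL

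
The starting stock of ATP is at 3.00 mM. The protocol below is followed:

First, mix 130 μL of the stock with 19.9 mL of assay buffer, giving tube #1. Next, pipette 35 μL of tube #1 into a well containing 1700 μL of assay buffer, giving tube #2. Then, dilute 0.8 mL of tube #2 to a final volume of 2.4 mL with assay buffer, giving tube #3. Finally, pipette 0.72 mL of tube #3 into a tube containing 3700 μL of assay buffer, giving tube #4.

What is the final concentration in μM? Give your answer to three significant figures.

0.0213 μM

Step 1: 130 μL + 19.9 mL = 20030 μL total → factor 20030/130 = 154.08
Step 2: 35 μL + 1700 μL = 1735 μL total → factor 1735/35 = 49.571
Step 3: 0.8 mL brought to 2.4 mL → factor 2.4/0.8 = 3
Step 4: 0.72 mL + 3700 μL = 4.42 mL total → factor 4.42/0.72 = 6.1389
Overall dilution factor = 154.08 × 49.571 × 3 × 6.1389 = 1.4066 × 10^5
Final = 3.00 mM / 1.4066 × 10^5 = 2.133 × 10^-5 mM = 0.0213 μM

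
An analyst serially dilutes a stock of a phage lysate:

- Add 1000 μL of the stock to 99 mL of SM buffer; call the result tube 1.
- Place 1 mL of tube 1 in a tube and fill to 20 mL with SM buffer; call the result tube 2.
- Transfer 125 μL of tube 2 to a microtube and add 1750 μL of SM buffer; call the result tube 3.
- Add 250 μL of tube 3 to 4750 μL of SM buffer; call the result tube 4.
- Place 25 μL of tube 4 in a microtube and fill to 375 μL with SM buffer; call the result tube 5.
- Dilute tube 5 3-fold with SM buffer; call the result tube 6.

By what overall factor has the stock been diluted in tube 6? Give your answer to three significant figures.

Step 1: 1000 μL + 99 mL = 1 × 10^5 μL total → factor 1 × 10^5/1000 = 100
Step 2: 1 mL brought to 20 mL → factor 20/1 = 20
Step 3: 125 μL + 1750 μL = 1875 μL total → factor 1875/125 = 15
Step 4: 250 μL + 4750 μL = 5000 μL total → factor 5000/250 = 20
Step 5: 25 μL brought to 375 μL → factor 375/25 = 15
Step 6: 3-fold → factor 3
Overall dilution factor = 100 × 20 × 15 × 20 × 15 × 3 = 2.7 × 10^7

2.70 × 10^7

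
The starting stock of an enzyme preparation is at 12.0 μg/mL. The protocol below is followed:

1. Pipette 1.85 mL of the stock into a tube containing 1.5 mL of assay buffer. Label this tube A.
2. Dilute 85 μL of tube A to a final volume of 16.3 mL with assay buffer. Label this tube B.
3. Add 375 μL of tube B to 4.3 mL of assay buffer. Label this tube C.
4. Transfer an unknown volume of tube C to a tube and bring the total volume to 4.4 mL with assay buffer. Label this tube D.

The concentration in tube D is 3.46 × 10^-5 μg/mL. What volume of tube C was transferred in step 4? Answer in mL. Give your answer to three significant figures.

0.0549 mL

Step 1: 1.85 mL + 1.5 mL = 3.35 mL total → factor 3.35/1.85 = 1.8108
Step 2: 85 μL brought to 16.3 mL → factor 16300/85 = 191.76
Step 3: 375 μL + 4.3 mL = 4675 μL total → factor 4675/375 = 12.467
Step 4: v brought to 4.4 mL → factor = 4.4 mL/v
Product of known-step factors = 4329
Overall factor = 12.0 μg/mL / (3.46 × 10^-5 μg/mL) = 3.4682 × 10^5
Step-4 factor = 3.4682 × 10^5 / 4329 = 80.115
v = 4.4 mL / 80.115 = 0.0549 mL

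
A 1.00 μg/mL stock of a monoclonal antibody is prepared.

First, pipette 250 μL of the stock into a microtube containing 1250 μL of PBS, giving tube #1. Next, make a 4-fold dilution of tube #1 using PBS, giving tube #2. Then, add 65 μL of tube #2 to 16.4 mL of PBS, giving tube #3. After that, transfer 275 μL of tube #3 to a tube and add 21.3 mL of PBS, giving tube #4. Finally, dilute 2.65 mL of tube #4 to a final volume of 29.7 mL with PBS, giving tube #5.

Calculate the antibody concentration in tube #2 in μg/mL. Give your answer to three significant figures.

Step 1: 250 μL + 1250 μL = 1500 μL total → factor 1500/250 = 6
Step 2: 4-fold → factor 4
Dilution factor through tube #2 = 6 × 4 = 24
[tube #2] = 1.00 μg/mL / 24 = 0.0417 μg/mL

0.0417 μg/mL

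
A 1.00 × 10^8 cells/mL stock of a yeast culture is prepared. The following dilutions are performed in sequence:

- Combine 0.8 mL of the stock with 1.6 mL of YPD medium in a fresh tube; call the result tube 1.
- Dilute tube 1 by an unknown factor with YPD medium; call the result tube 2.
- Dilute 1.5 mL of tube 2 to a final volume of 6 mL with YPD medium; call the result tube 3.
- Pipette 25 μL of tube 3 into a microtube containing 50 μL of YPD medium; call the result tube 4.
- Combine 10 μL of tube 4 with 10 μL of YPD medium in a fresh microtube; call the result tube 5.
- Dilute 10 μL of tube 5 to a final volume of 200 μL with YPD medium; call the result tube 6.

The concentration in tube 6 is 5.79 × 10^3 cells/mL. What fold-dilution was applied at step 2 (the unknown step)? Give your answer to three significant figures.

12.0-fold

Step 1: 0.8 mL + 1.6 mL = 2.4 mL total → factor 2.4/0.8 = 3
Step 2: unknown factor x
Step 3: 1.5 mL brought to 6 mL → factor 6/1.5 = 4
Step 4: 25 μL + 50 μL = 75 μL total → factor 75/25 = 3
Step 5: 10 μL + 10 μL = 20 μL total → factor 20/10 = 2
Step 6: 10 μL brought to 200 μL → factor 200/10 = 20
Product of known-step factors = 1440
Overall factor = 1.00 × 10^8 cells/mL / (5.79 × 10^3 cells/mL) = 17271
x = 17271 / 1440 = 12.0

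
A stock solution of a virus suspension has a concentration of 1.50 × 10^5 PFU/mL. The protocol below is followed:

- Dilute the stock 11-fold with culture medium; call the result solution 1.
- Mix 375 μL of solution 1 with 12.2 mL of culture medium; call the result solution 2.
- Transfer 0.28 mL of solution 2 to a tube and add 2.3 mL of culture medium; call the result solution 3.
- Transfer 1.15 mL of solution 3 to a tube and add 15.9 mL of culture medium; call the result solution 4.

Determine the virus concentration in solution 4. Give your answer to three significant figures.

2.98 PFU/mL

Step 1: 11-fold → factor 11
Step 2: 375 μL + 12.2 mL = 12575 μL total → factor 12575/375 = 33.533
Step 3: 0.28 mL + 2.3 mL = 2.58 mL total → factor 2.58/0.28 = 9.2143
Step 4: 1.15 mL + 15.9 mL = 17.05 mL total → factor 17.05/1.15 = 14.826
Overall dilution factor = 11 × 33.533 × 9.2143 × 14.826 = 50392
Final = 1.50 × 10^5 PFU/mL / 50392 = 2.98 PFU/mL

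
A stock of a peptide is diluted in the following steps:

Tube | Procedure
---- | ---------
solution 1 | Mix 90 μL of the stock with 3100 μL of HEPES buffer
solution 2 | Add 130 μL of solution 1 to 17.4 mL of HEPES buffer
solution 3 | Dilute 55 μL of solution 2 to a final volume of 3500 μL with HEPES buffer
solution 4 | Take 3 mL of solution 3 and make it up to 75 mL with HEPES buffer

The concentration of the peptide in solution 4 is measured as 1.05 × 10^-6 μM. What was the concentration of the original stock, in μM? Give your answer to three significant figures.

Step 1: 90 μL + 3100 μL = 3190 μL total → factor 3190/90 = 35.444
Step 2: 130 μL + 17.4 mL = 17530 μL total → factor 17530/130 = 134.85
Step 3: 55 μL brought to 3500 μL → factor 3500/55 = 63.636
Step 4: 3 mL brought to 75 mL → factor 75/3 = 25
Overall dilution factor = 35.444 × 134.85 × 63.636 × 25 = 7.6038 × 10^6
Stock = 1.05 × 10^-6 μM × 7.6038 × 10^6 = 7.98 μM

7.98 μM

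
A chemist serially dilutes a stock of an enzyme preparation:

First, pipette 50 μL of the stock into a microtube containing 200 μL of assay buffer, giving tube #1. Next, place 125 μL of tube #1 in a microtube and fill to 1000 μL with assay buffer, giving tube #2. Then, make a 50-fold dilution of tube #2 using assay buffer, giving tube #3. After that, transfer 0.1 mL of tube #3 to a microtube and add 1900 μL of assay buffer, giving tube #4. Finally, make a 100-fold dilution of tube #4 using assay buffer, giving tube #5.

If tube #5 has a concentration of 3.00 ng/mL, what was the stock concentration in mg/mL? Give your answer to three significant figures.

Step 1: 50 μL + 200 μL = 250 μL total → factor 250/50 = 5
Step 2: 125 μL brought to 1000 μL → factor 1000/125 = 8
Step 3: 50-fold → factor 50
Step 4: 0.1 mL + 1900 μL = 2 mL total → factor 2/0.1 = 20
Step 5: 100-fold → factor 100
Overall dilution factor = 5 × 8 × 50 × 20 × 100 = 4 × 10^6
Stock = 3.00 ng/mL × 4 × 10^6 = 1.200 × 10^7 ng/mL = 12.0 mg/mL

12.0 mg/mL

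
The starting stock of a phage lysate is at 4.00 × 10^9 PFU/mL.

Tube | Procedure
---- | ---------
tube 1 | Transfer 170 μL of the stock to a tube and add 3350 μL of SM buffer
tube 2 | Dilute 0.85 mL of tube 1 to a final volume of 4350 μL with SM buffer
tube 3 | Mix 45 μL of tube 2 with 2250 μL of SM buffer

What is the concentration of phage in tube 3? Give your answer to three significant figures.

Step 1: 170 μL + 3350 μL = 3520 μL total → factor 3520/170 = 20.706
Step 2: 0.85 mL brought to 4350 μL → factor 4.35/0.85 = 5.1176
Step 3: 45 μL + 2250 μL = 2295 μL total → factor 2295/45 = 51
Overall dilution factor = 20.706 × 5.1176 × 51 = 5404.2
Final = 4.00 × 10^9 PFU/mL / 5404.2 = 7.40 × 10^5 PFU/mL

7.40 × 10^5 PFU/mL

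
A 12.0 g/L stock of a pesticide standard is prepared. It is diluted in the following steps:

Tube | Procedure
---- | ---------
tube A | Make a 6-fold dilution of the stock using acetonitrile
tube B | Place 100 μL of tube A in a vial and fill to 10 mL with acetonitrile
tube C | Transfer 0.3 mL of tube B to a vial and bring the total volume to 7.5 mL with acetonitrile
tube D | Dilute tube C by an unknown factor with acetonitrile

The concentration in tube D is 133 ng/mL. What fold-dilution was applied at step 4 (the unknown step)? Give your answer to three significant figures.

Step 1: 6-fold → factor 6
Step 2: 100 μL brought to 10 mL → factor 10000/100 = 100
Step 3: 0.3 mL brought to 7.5 mL → factor 7.5/0.3 = 25
Step 4: unknown factor x
Product of known-step factors = 15000
Overall factor = 12.0 g/L / (133 ng/mL) = 90226
x = 90226 / 15000 = 6.02

6.02-fold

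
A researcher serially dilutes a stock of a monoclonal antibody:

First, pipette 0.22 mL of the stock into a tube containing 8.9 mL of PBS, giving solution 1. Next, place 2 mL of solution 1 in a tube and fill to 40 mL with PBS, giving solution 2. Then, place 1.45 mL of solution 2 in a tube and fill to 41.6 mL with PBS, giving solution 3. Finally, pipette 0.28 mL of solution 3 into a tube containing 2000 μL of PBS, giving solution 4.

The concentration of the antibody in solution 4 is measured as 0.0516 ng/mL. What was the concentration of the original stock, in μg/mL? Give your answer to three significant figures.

9.99 μg/mL

Step 1: 0.22 mL + 8.9 mL = 9.12 mL total → factor 9.12/0.22 = 41.455
Step 2: 2 mL brought to 40 mL → factor 40/2 = 20
Step 3: 1.45 mL brought to 41.6 mL → factor 41.6/1.45 = 28.69
Step 4: 0.28 mL + 2000 μL = 2.28 mL total → factor 2.28/0.28 = 8.1429
Overall dilution factor = 41.455 × 20 × 28.69 × 8.1429 = 1.9369 × 10^5
Stock = 0.0516 ng/mL × 1.9369 × 10^5 = 9994 ng/mL = 9.99 μg/mL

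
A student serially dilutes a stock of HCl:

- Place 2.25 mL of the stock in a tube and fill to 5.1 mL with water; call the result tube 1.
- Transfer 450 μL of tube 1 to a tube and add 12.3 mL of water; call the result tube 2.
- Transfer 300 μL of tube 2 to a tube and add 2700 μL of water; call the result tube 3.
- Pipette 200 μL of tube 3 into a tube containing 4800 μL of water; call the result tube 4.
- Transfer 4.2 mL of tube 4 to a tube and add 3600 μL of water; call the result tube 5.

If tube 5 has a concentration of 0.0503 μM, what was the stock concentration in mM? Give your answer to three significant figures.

Step 1: 2.25 mL brought to 5.1 mL → factor 5.1/2.25 = 2.2667
Step 2: 450 μL + 12.3 mL = 12750 μL total → factor 12750/450 = 28.333
Step 3: 300 μL + 2700 μL = 3000 μL total → factor 3000/300 = 10
Step 4: 200 μL + 4800 μL = 5000 μL total → factor 5000/200 = 25
Step 5: 4.2 mL + 3600 μL = 7.8 mL total → factor 7.8/4.2 = 1.8571
Overall dilution factor = 2.2667 × 28.333 × 10 × 25 × 1.8571 = 29817
Stock = 0.0503 μM × 29817 = 1500 μM = 1.50 mM

1.50 mM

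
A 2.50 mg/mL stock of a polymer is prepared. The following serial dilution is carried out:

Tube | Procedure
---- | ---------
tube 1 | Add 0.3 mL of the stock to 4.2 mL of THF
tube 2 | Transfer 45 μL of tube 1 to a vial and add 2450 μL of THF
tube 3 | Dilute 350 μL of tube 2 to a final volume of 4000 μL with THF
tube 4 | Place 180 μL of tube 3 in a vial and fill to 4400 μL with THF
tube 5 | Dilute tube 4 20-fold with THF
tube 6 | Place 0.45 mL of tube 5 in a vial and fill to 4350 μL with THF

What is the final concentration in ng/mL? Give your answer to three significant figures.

Step 1: 0.3 mL + 4.2 mL = 4.5 mL total → factor 4.5/0.3 = 15
Step 2: 45 μL + 2450 μL = 2495 μL total → factor 2495/45 = 55.444
Step 3: 350 μL brought to 4000 μL → factor 4000/350 = 11.429
Step 4: 180 μL brought to 4400 μL → factor 4400/180 = 24.444
Step 5: 20-fold → factor 20
Step 6: 0.45 mL brought to 4350 μL → factor 4.35/0.45 = 9.6667
Overall dilution factor = 15 × 55.444 × 11.429 × 24.444 × 20 × 9.6667 = 4.4919 × 10^7
Final = 2.50 mg/mL / 4.4919 × 10^7 = 5.566 × 10^-8 mg/mL = 0.0557 ng/mL

0.0557 ng/mL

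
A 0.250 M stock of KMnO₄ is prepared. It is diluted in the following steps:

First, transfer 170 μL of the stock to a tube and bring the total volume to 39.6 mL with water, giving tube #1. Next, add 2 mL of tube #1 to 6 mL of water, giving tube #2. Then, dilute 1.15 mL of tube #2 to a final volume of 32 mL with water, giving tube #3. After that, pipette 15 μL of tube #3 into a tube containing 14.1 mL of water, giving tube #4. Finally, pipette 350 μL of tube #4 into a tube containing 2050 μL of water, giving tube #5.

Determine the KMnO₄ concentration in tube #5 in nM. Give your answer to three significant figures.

Step 1: 170 μL brought to 39.6 mL → factor 39600/170 = 232.94
Step 2: 2 mL + 6 mL = 8 mL total → factor 8/2 = 4
Step 3: 1.15 mL brought to 32 mL → factor 32/1.15 = 27.826
Step 4: 15 μL + 14.1 mL = 14115 μL total → factor 14115/15 = 941
Step 5: 350 μL + 2050 μL = 2400 μL total → factor 2400/350 = 6.8571
Overall dilution factor = 232.94 × 4 × 27.826 × 941 × 6.8571 = 1.673 × 10^8
Final = 0.250 M / 1.673 × 10^8 = 1.494 × 10^-9 M = 1.49 nM

1.49 nM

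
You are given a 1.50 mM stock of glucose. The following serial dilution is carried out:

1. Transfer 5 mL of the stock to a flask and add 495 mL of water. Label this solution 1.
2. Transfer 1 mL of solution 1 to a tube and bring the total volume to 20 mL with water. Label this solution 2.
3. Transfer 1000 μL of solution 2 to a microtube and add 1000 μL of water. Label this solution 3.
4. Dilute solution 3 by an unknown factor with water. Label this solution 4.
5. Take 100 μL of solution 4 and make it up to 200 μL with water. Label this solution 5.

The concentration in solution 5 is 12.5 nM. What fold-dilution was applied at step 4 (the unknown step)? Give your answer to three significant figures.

Step 1: 5 mL + 495 mL = 500 mL total → factor 500/5 = 100
Step 2: 1 mL brought to 20 mL → factor 20/1 = 20
Step 3: 1000 μL + 1000 μL = 2000 μL total → factor 2000/1000 = 2
Step 4: unknown factor x
Step 5: 100 μL brought to 200 μL → factor 200/100 = 2
Product of known-step factors = 8000
Overall factor = 1.50 mM / (12.5 nM) = 1.2 × 10^5
x = 1.2 × 10^5 / 8000 = 15.0

15.0-fold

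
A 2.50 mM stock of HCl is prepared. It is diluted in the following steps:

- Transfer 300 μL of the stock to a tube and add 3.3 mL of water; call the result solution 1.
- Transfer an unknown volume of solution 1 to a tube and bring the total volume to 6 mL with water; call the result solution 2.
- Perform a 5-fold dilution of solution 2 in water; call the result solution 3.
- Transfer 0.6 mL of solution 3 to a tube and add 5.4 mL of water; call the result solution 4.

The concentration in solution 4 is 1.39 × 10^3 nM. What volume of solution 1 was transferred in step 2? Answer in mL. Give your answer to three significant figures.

2.00 mL

Step 1: 300 μL + 3.3 mL = 3600 μL total → factor 3600/300 = 12
Step 2: v brought to 6 mL → factor = 6 mL/v
Step 3: 5-fold → factor 5
Step 4: 0.6 mL + 5.4 mL = 6 mL total → factor 6/0.6 = 10
Product of known-step factors = 600
Overall factor = 2.50 mM / (1.39 × 10^3 nM) = 1798.6
Step-2 factor = 1798.6 / 600 = 2.9976
v = 6 mL / 2.9976 = 2.00 mL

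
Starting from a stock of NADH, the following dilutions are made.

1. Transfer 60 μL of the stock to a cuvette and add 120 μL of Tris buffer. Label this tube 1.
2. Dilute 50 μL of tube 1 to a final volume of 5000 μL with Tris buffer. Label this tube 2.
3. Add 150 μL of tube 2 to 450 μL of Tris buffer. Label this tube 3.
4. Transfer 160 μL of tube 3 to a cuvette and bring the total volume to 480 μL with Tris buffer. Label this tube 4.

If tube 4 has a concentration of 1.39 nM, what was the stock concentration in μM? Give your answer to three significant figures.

Step 1: 60 μL + 120 μL = 180 μL total → factor 180/60 = 3
Step 2: 50 μL brought to 5000 μL → factor 5000/50 = 100
Step 3: 150 μL + 450 μL = 600 μL total → factor 600/150 = 4
Step 4: 160 μL brought to 480 μL → factor 480/160 = 3
Overall dilution factor = 3 × 100 × 4 × 3 = 3600
Stock = 1.39 nM × 3600 = 5004 nM = 5.00 μM

5.00 μM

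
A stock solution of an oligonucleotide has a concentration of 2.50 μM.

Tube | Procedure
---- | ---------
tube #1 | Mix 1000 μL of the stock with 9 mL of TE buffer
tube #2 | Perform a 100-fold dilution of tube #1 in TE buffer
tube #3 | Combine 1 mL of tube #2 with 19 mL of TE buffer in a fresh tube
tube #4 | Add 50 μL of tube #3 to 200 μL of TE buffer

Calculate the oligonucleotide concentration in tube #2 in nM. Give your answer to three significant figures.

2.50 nM

Step 1: 1000 μL + 9 mL = 10000 μL total → factor 10000/1000 = 10
Step 2: 100-fold → factor 100
Dilution factor through tube #2 = 10 × 100 = 1000
[tube #2] = 2.50 μM / 1000 = 0.002500 μM = 2.50 nM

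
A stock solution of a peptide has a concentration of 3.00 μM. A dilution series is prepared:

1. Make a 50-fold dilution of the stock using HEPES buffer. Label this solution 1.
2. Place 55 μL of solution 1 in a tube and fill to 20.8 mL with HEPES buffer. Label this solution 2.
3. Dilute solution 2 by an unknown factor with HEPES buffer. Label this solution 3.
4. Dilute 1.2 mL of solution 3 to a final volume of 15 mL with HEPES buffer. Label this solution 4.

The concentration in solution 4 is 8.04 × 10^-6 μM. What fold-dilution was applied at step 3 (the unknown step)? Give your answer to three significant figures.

1.58-fold

Step 1: 50-fold → factor 50
Step 2: 55 μL brought to 20.8 mL → factor 20800/55 = 378.18
Step 3: unknown factor x
Step 4: 1.2 mL brought to 15 mL → factor 15/1.2 = 12.5
Product of known-step factors = 2.3636 × 10^5
Overall factor = 3.00 μM / (8.04 × 10^-6 μM) = 3.7313 × 10^5
x = 3.7313 × 10^5 / 2.3636 × 10^5 = 1.58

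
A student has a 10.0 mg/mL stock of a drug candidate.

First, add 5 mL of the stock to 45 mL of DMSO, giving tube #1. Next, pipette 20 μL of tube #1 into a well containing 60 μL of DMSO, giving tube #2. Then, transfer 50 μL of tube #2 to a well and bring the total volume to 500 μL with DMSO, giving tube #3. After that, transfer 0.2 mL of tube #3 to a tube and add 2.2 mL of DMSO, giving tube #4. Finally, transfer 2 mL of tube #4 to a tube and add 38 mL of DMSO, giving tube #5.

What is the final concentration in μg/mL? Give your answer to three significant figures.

Step 1: 5 mL + 45 mL = 50 mL total → factor 50/5 = 10
Step 2: 20 μL + 60 μL = 80 μL total → factor 80/20 = 4
Step 3: 50 μL brought to 500 μL → factor 500/50 = 10
Step 4: 0.2 mL + 2.2 mL = 2.4 mL total → factor 2.4/0.2 = 12
Step 5: 2 mL + 38 mL = 40 mL total → factor 40/2 = 20
Overall dilution factor = 10 × 4 × 10 × 12 × 20 = 96000
Final = 10.0 mg/mL / 96000 = 0.0001042 mg/mL = 0.104 μg/mL

0.104 μg/mL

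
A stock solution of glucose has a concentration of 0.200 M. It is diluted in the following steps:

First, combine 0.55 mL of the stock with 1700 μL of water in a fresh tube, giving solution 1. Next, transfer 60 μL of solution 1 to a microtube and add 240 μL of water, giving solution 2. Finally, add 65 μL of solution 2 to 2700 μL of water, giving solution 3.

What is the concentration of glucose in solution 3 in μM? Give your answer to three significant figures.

Step 1: 0.55 mL + 1700 μL = 2.25 mL total → factor 2.25/0.55 = 4.0909
Step 2: 60 μL + 240 μL = 300 μL total → factor 300/60 = 5
Step 3: 65 μL + 2700 μL = 2765 μL total → factor 2765/65 = 42.538
Overall dilution factor = 4.0909 × 5 × 42.538 = 870.1
Final = 0.200 M / 870.1 = 0.0002299 M = 230 μM

230 μM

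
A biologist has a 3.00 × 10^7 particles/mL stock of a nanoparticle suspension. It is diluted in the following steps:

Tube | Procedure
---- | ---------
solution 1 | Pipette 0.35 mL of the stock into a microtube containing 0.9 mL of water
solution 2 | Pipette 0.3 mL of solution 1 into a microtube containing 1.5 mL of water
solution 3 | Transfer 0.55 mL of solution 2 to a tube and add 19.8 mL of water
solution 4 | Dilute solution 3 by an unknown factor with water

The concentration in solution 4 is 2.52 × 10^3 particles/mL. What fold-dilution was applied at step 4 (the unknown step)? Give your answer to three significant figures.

Step 1: 0.35 mL + 0.9 mL = 1.25 mL total → factor 1.25/0.35 = 3.5714
Step 2: 0.3 mL + 1.5 mL = 1.8 mL total → factor 1.8/0.3 = 6
Step 3: 0.55 mL + 19.8 mL = 20.35 mL total → factor 20.35/0.55 = 37
Step 4: unknown factor x
Product of known-step factors = 792.86
Overall factor = 3.00 × 10^7 particles/mL / (2.52 × 10^3 particles/mL) = 11905
x = 11905 / 792.86 = 15.0

15.0-fold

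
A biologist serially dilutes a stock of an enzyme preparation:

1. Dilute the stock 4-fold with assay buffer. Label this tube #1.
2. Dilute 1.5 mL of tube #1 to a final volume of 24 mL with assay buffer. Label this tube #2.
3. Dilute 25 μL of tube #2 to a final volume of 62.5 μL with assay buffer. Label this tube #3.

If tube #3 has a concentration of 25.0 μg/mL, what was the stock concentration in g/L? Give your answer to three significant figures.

4.00 g/L

Step 1: 4-fold → factor 4
Step 2: 1.5 mL brought to 24 mL → factor 24/1.5 = 16
Step 3: 25 μL brought to 62.5 μL → factor 62.5/25 = 2.5
Overall dilution factor = 4 × 16 × 2.5 = 160
Stock = 25.0 μg/mL × 160 = 4000 μg/mL = 4.00 g/L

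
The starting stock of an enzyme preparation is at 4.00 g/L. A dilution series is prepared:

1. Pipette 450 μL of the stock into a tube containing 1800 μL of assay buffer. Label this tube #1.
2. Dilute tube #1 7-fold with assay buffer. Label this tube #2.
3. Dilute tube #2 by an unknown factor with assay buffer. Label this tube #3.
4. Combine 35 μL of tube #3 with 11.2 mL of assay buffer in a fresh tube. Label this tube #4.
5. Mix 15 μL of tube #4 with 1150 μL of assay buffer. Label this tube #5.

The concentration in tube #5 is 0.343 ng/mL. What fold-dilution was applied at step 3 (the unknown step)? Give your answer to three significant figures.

Step 1: 450 μL + 1800 μL = 2250 μL total → factor 2250/450 = 5
Step 2: 7-fold → factor 7
Step 3: unknown factor x
Step 4: 35 μL + 11.2 mL = 11235 μL total → factor 11235/35 = 321
Step 5: 15 μL + 1150 μL = 1165 μL total → factor 1165/15 = 77.667
Product of known-step factors = 8.7258 × 10^5
Overall factor = 4.00 g/L / (0.343 ng/mL) = 1.1662 × 10^7
x = 1.1662 × 10^7 / 8.7258 × 10^5 = 13.4

13.4-fold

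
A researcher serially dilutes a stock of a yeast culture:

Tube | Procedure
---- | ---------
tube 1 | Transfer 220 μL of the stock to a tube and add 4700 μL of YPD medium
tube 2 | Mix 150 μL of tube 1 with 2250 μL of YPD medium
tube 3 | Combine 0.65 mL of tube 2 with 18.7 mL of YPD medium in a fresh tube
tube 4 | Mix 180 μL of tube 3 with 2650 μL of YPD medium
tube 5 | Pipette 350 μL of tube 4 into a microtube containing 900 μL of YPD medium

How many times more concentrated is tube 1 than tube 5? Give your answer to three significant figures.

Step 1: 220 μL + 4700 μL = 4920 μL total → factor 4920/220 = 22.364
Step 2: 150 μL + 2250 μL = 2400 μL total → factor 2400/150 = 16
Step 3: 0.65 mL + 18.7 mL = 19.35 mL total → factor 19.35/0.65 = 29.769
Step 4: 180 μL + 2650 μL = 2830 μL total → factor 2830/180 = 15.722
Step 5: 350 μL + 900 μL = 1250 μL total → factor 1250/350 = 3.5714
Dilution factor to tube 1 = 22.364; to tube 5 = 5.9812 × 10^5
[tube 1]/[tube 5] = (factor to tube 5)/(factor to tube 1) = 5.9812 × 10^5/22.364 = 2.67 × 10^4

2.67 × 10^4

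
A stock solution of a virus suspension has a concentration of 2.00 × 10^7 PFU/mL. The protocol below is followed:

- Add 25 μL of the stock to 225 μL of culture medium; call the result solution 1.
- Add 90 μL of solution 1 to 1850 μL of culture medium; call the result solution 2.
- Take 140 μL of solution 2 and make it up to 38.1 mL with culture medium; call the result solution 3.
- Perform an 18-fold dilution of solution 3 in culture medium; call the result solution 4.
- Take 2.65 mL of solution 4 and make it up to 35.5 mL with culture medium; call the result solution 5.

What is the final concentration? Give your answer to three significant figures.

Step 1: 25 μL + 225 μL = 250 μL total → factor 250/25 = 10
Step 2: 90 μL + 1850 μL = 1940 μL total → factor 1940/90 = 21.556
Step 3: 140 μL brought to 38.1 mL → factor 38100/140 = 272.14
Step 4: 18-fold → factor 18
Step 5: 2.65 mL brought to 35.5 mL → factor 35.5/2.65 = 13.396
Overall dilution factor = 10 × 21.556 × 272.14 × 18 × 13.396 = 1.4145 × 10^7
Final = 2.00 × 10^7 PFU/mL / 1.4145 × 10^7 = 1.41 PFU/mL

1.41 PFU/mL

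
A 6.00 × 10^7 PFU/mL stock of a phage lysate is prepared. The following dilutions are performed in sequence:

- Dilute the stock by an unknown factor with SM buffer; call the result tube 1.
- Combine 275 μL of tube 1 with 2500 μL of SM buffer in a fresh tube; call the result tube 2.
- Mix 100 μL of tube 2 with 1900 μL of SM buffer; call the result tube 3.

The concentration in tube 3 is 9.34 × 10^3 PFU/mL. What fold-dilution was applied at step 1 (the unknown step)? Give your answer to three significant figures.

Step 1: unknown factor x
Step 2: 275 μL + 2500 μL = 2775 μL total → factor 2775/275 = 10.091
Step 3: 100 μL + 1900 μL = 2000 μL total → factor 2000/100 = 20
Product of known-step factors = 201.82
Overall factor = 6.00 × 10^7 PFU/mL / (9.34 × 10^3 PFU/mL) = 6424
x = 6424 / 201.82 = 31.8

31.8-fold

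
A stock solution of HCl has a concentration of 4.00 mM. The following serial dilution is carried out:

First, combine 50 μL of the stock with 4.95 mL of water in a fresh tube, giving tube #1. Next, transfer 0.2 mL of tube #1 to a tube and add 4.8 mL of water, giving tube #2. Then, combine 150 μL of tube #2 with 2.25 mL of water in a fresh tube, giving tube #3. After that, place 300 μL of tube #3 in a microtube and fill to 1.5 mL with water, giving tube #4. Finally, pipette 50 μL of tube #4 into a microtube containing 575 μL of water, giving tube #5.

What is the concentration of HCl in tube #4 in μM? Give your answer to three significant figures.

Step 1: 50 μL + 4.95 mL = 5000 μL total → factor 5000/50 = 100
Step 2: 0.2 mL + 4.8 mL = 5 mL total → factor 5/0.2 = 25
Step 3: 150 μL + 2.25 mL = 2400 μL total → factor 2400/150 = 16
Step 4: 300 μL brought to 1.5 mL → factor 1500/300 = 5
Dilution factor through tube #4 = 100 × 25 × 16 × 5 = 2 × 10^5
[tube #4] = 4.00 mM / 2 × 10^5 = 2.000 × 10^-5 mM = 0.0200 μM

0.0200 μM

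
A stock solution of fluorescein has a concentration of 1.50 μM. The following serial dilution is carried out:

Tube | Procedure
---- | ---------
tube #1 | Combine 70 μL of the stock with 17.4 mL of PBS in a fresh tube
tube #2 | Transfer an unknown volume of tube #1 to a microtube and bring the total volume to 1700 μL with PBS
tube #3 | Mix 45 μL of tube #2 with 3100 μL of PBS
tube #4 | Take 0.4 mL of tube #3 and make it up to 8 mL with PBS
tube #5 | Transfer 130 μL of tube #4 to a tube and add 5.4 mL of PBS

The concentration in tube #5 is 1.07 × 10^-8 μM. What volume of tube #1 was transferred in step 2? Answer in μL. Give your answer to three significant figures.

Step 1: 70 μL + 17.4 mL = 17470 μL total → factor 17470/70 = 249.57
Step 2: v brought to 1700 μL → factor = 1700 μL/v
Step 3: 45 μL + 3100 μL = 3145 μL total → factor 3145/45 = 69.889
Step 4: 0.4 mL brought to 8 mL → factor 8/0.4 = 20
Step 5: 130 μL + 5.4 mL = 5530 μL total → factor 5530/130 = 42.538
Product of known-step factors = 1.4839 × 10^7
Overall factor = 1.50 μM / (1.07 × 10^-8 μM) = 1.4019 × 10^8
Step-2 factor = 1.4019 × 10^8 / 1.4839 × 10^7 = 9.447
v = 1700 μL / 9.447 = 180 μL

180 μL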